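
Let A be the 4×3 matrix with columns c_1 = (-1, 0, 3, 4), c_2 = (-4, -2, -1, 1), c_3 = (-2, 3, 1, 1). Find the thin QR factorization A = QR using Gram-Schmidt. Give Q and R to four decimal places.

c_1 = (-1, 0, 3, 4); ‖c_1‖ = 5.0990, so q_1 = (-0.1961, 0.0000, 0.5883, 0.7845).
q_1·c_2 = (-0.1961)·(-4) + 0.0000·(-2) + 0.5883·(-1) + 0.7845·1 = 0.9806.
u_2 = c_2 − 0.9806·q_1 = (-3.8077, -2.0000, -1.5769, 0.2308).
‖u_2‖ = 4.5868, so q_2 = (-0.8301, -0.4360, -0.3438, 0.0503).
q_1·c_3 = (-0.1961)·(-2) + 0.0000·3 + 0.5883·1 + 0.7845·1 = 1.7650; q_2·c_3 = (-0.8301)·(-2) + (-0.4360)·3 + (-0.3438)·1 + 0.0503·1 = 0.0587.
u_3 = c_3 − 1.7650·q_1 − 0.0587·q_2 = (-1.6051, 3.0256, -0.0183, -0.3876).
‖u_3‖ = 3.4469, so q_3 = (-0.4657, 0.8778, -0.0053, -0.1124).

Q = [[-0.1961, -0.8301, -0.4657], [0.0000, -0.4360, 0.8778], [0.5883, -0.3438, -0.0053], [0.7845, 0.0503, -0.1124]], R = [[5.0990, 0.9806, 1.7650], [0.0000, 4.5868, 0.0587], [0.0000, 0.0000, 3.4469]]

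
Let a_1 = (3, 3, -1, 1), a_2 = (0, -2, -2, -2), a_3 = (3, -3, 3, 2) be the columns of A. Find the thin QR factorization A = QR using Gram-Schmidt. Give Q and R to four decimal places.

e_1 = a_1/‖a_1‖ = (3, 3, -1, 1)/4.4721 = (0.6708, 0.6708, -0.2236, 0.2236).
r_{12} = e_1·a_2 = -1.3416.
u_2 = a_2 + 1.3416·e_1 = (0.9000, -1.1000, -2.3000, -1.7000).
‖u_2‖ = 3.1937, so e_2 = (0.2818, -0.3444, -0.7202, -0.5323).
r_{13} = e_1·a_3 = -0.2236; r_{23} = e_2·a_3 = -1.3464.
u_3 = a_3 + 0.2236·e_1 + 1.3464·e_2 = (3.5294, -3.3137, 1.9804, 1.3333).
‖u_3‖ = 5.3979, so e_3 = (0.6538, -0.6139, 0.3669, 0.2470).

Q = [[0.6708, 0.2818, 0.6538], [0.6708, -0.3444, -0.6139], [-0.2236, -0.7202, 0.3669], [0.2236, -0.5323, 0.2470]], R = [[4.4721, -1.3416, -0.2236], [0.0000, 3.1937, -1.3464], [0.0000, 0.0000, 5.3979]]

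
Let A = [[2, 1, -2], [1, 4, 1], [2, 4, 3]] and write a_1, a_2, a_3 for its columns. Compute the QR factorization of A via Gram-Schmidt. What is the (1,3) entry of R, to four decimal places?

r_{13} = 1.0000

a_1 = (2, 1, 2); ‖a_1‖ = 3.0000, so q_1 = (0.6667, 0.3333, 0.6667).
r_{13} = q_1·a_3 = 1.0000.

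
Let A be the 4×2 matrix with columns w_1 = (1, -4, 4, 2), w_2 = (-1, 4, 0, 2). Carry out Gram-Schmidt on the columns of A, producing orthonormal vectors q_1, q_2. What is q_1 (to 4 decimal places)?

w_1 = (1, -4, 4, 2); ‖w_1‖ = 6.0828, so q_1 = (0.1644, -0.6576, 0.6576, 0.3288).

q_1 = (0.1644, -0.6576, 0.6576, 0.3288)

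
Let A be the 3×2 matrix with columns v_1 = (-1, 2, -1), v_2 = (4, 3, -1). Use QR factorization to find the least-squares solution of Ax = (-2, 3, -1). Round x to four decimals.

v_1 = (-1, 2, -1); ‖v_1‖ = 2.4495, so q_1 = (-0.4082, 0.8165, -0.4082).
q_1·v_2 = (-0.4082)·4 + 0.8165·3 + (-0.4082)·(-1) = 1.2247.
u_2 = v_2 − 1.2247·q_1 = (4.5000, 2.0000, -0.5000).
‖u_2‖ = 4.9497, so q_2 = (0.9091, 0.4041, -0.1010).
Qᵀb = (3.6742, -0.5051).
Back-substitute: x_2 = -0.5051/4.9497 = -0.1020.
x_1 = (3.6742 − 1.2247·(-0.1020))/2.4495 = 1.5510.

x = (1.5510, -0.1020)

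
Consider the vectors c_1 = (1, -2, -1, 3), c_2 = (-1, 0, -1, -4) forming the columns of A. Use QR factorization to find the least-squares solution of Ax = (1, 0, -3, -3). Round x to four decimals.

c_1 = (1, -2, -1, 3); ‖c_1‖ = 3.8730, so q_1 = (0.2582, -0.5164, -0.2582, 0.7746).
q_1·c_2 = 0.2582·(-1) + (-0.5164)·0 + (-0.2582)·(-1) + 0.7746·(-4) = -3.0984.
u_2 = c_2 + 3.0984·q_1 = (-0.2000, -1.6000, -1.8000, -1.6000).
‖u_2‖ = 2.8983, so q_2 = (-0.0690, -0.5521, -0.6211, -0.5521).
Qᵀb = (-1.2910, 3.4503).
Back-substitute: x_2 = 3.4503/2.8983 = 1.1905.
x_1 = (-1.2910 + 3.0984·1.1905)/3.8730 = 0.6190.

x = (0.6190, 1.1905)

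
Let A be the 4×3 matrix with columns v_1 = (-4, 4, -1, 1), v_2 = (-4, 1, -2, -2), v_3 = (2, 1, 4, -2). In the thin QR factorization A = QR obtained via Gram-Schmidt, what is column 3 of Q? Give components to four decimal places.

e_1 = v_1/‖v_1‖ = (-4, 4, -1, 1)/5.8310 = (-0.6860, 0.6860, -0.1715, 0.1715).
r_{12} = e_1·v_2 = 3.4300.
u_2 = v_2 − 3.4300·e_1 = (-1.6471, -1.3529, -1.4118, -2.5882).
‖u_2‖ = 3.6380, so e_2 = (-0.4527, -0.3719, -0.3881, -0.7114).
r_{13} = e_1·v_3 = -1.7150; r_{23} = e_2·v_3 = -1.4067.
u_3 = v_3 + 1.7150·e_1 + 1.4067·e_2 = (0.1867, 1.6533, 3.1600, -2.7067).
‖u_3‖ = 4.4811, so e_3 = (0.0417, 0.3690, 0.7052, -0.6040).

e_3 = (0.0417, 0.3690, 0.7052, -0.6040)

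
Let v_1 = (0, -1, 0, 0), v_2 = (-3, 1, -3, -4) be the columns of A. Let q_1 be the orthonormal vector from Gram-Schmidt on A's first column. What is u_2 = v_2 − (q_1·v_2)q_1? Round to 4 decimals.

v_1 = (0, -1, 0, 0); ‖v_1‖ = 1.0000, so q_1 = (0.0000, -1.0000, 0.0000, 0.0000).
q_1·v_2 = 0.0000·(-3) + (-1.0000)·1 + 0.0000·(-3) + 0.0000·(-4) = -1.0000.
u_2 = v_2 + 1.0000·q_1 = (-3.0000, 0.0000, -3.0000, -4.0000).

u_2 = (-3.0000, 0.0000, -3.0000, -4.0000)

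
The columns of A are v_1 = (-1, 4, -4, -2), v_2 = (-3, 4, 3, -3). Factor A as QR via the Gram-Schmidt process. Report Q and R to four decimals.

Q = [[-0.1644, -0.4272], [0.6576, 0.4185], [-0.6576, 0.7106], [-0.3288, -0.3706]], R = [[6.0828, 2.1372], [0.0000, 6.1994]]

v_1 = (-1, 4, -4, -2); ‖v_1‖ = 6.0828, so e_1 = (-0.1644, 0.6576, -0.6576, -0.3288).
e_1·v_2 = (-0.1644)·(-3) + 0.6576·4 + (-0.6576)·3 + (-0.3288)·(-3) = 2.1372.
u_2 = v_2 − 2.1372·e_1 = (-2.6486, 2.5946, 4.4054, -2.2973).
‖u_2‖ = 6.1994, so e_2 = (-0.4272, 0.4185, 0.7106, -0.3706).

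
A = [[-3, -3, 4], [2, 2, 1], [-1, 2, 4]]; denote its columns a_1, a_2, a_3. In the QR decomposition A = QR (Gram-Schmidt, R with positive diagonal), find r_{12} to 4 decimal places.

q_1 = a_1/‖a_1‖ = (-3, 2, -1)/3.7417 = (-0.8018, 0.5345, -0.2673).
r_{12} = q_1·a_2 = 2.9399.

r_{12} = 2.9399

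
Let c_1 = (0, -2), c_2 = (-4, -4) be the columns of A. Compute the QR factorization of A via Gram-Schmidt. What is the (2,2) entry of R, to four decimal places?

r_{22} = 4.0000

c_1 = (0, -2); ‖c_1‖ = 2.0000, so q_1 = (0.0000, -1.0000).
q_1·c_2 = 0.0000·(-4) + (-1.0000)·(-4) = 4.0000.
u_2 = c_2 − 4.0000·q_1 = (-4.0000, 0.0000).
r_{22} = ‖u_2‖ = 4.0000.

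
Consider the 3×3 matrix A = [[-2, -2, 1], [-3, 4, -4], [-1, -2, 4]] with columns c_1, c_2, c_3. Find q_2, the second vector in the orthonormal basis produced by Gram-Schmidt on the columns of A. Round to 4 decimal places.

c_1 = (-2, -3, -1); ‖c_1‖ = 3.7417, so q_1 = (-0.5345, -0.8018, -0.2673).
q_1·c_2 = (-0.5345)·(-2) + (-0.8018)·4 + (-0.2673)·(-2) = -1.6036.
u_2 = c_2 + 1.6036·q_1 = (-2.8571, 2.7143, -2.4286).
‖u_2‖ = 4.6291, so q_2 = (-0.6172, 0.5864, -0.5246).

q_2 = (-0.6172, 0.5864, -0.5246)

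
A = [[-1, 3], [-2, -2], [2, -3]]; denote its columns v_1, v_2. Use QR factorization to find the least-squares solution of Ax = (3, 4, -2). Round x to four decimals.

v_1 = (-1, -2, 2); ‖v_1‖ = 3.0000, so e_1 = (-0.3333, -0.6667, 0.6667).
e_1·v_2 = (-0.3333)·3 + (-0.6667)·(-2) + 0.6667·(-3) = -1.6667.
u_2 = v_2 + 1.6667·e_1 = (2.4444, -3.1111, -1.8889).
‖u_2‖ = 4.3843, so e_2 = (0.5575, -0.7096, -0.4308).
Qᵀb = (-5.0000, -0.3041).
Back-substitute: x_2 = -0.3041/4.3843 = -0.0694.
x_1 = (-5.0000 + 1.6667·(-0.0694))/3.0000 = -1.7052.

x = (-1.7052, -0.0694)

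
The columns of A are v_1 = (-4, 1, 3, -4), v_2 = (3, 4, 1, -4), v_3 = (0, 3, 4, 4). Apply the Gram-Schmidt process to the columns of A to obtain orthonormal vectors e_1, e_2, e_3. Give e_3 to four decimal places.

e_3 = (-0.0191, 0.4685, 0.6358, 0.6131)

v_1 = (-4, 1, 3, -4); ‖v_1‖ = 6.4807, so e_1 = (-0.6172, 0.1543, 0.4629, -0.6172).
e_1·v_2 = (-0.6172)·3 + 0.1543·4 + 0.4629·1 + (-0.6172)·(-4) = 1.6973.
u_2 = v_2 − 1.6973·e_1 = (4.0476, 3.7381, 0.2143, -2.9524).
‖u_2‖ = 6.2545, so e_2 = (0.6472, 0.5977, 0.0343, -0.4720).
e_1·v_3 = (-0.6172)·0 + 0.1543·3 + 0.4629·4 + (-0.6172)·4 = -0.1543; e_2·v_3 = 0.6472·0 + 0.5977·3 + 0.0343·4 + (-0.4720)·4 = 0.0419.
u_3 = v_3 + 0.1543·e_1 − 0.0419·e_2 = (-0.1223, 2.9988, 4.0700, 3.9245).
‖u_3‖ = 6.4011, so e_3 = (-0.0191, 0.4685, 0.6358, 0.6131).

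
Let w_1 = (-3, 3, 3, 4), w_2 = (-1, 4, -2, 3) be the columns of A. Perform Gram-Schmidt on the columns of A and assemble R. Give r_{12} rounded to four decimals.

r_{12} = 3.2025

w_1 = (-3, 3, 3, 4); ‖w_1‖ = 6.5574, so e_1 = (-0.4575, 0.4575, 0.4575, 0.6100).
r_{12} = e_1·w_2 = 3.2025.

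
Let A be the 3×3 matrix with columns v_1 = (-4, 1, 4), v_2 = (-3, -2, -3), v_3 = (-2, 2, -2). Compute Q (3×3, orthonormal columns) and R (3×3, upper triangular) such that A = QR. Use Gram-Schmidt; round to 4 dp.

Q = [[-0.6963, -0.6932, -0.1861], [0.1741, -0.4146, 0.8932], [0.6963, -0.5895, -0.4094]], R = [[5.7446, -0.3482, 0.3482], [0.0000, 4.6775, 1.7362], [0.0000, 0.0000, 2.9773]]

v_1 = (-4, 1, 4); ‖v_1‖ = 5.7446, so q_1 = (-0.6963, 0.1741, 0.6963).
q_1·v_2 = (-0.6963)·(-3) + 0.1741·(-2) + 0.6963·(-3) = -0.3482.
u_2 = v_2 + 0.3482·q_1 = (-3.2424, -1.9394, -2.7576).
‖u_2‖ = 4.6775, so q_2 = (-0.6932, -0.4146, -0.5895).
q_1·v_3 = (-0.6963)·(-2) + 0.1741·2 + 0.6963·(-2) = 0.3482; q_2·v_3 = (-0.6932)·(-2) + (-0.4146)·2 + (-0.5895)·(-2) = 1.7362.
u_3 = v_3 − 0.3482·q_1 − 1.7362·q_2 = (-0.5540, 2.6593, -1.2188).
‖u_3‖ = 2.9773, so q_3 = (-0.1861, 0.8932, -0.4094).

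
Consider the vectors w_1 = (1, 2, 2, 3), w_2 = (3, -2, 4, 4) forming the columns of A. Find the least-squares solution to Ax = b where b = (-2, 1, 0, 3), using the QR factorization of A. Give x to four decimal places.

x = (0.7327, -0.2205)

w_1 = (1, 2, 2, 3); ‖w_1‖ = 4.2426, so e_1 = (0.2357, 0.4714, 0.4714, 0.7071).
e_1·w_2 = 0.2357·3 + 0.4714·(-2) + 0.4714·4 + 0.7071·4 = 4.4783.
u_2 = w_2 − 4.4783·e_1 = (1.9444, -4.1111, 1.8889, 0.8333).
‖u_2‖ = 4.9944, so e_2 = (0.3893, -0.8231, 0.3782, 0.1669).
Qᵀb = (2.1213, -1.1012).
Back-substitute: x_2 = -1.1012/4.9944 = -0.2205.
x_1 = (2.1213 − 4.4783·(-0.2205))/4.2426 = 0.7327.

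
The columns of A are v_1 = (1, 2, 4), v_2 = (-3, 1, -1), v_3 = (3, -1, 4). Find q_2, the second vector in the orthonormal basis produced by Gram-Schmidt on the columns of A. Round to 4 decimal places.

q_1 = v_1/‖v_1‖ = (1, 2, 4)/4.5826 = (0.2182, 0.4364, 0.8729).
r_{12} = q_1·v_2 = -1.0911.
u_2 = v_2 + 1.0911·q_1 = (-2.7619, 1.4762, -0.0476).
‖u_2‖ = 3.1320, so q_2 = (-0.8818, 0.4713, -0.0152).

q_2 = (-0.8818, 0.4713, -0.0152)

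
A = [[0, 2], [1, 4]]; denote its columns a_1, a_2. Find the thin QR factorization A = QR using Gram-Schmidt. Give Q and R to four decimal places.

e_1 = a_1/‖a_1‖ = (0, 1)/1.0000 = (0.0000, 1.0000).
r_{12} = e_1·a_2 = 4.0000.
u_2 = a_2 − 4.0000·e_1 = (2.0000, 0.0000).
‖u_2‖ = 2.0000, so e_2 = (1.0000, 0.0000).

Q = [[0.0000, 1.0000], [1.0000, 0.0000]], R = [[1.0000, 4.0000], [0.0000, 2.0000]]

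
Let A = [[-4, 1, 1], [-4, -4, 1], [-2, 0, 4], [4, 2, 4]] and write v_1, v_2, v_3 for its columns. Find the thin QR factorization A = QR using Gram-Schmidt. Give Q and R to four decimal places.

v_1 = (-4, -4, -2, 4); ‖v_1‖ = 7.2111, so q_1 = (-0.5547, -0.5547, -0.2774, 0.5547).
q_1·v_2 = (-0.5547)·1 + (-0.5547)·(-4) + (-0.2774)·0 + 0.5547·2 = 2.7735.
u_2 = v_2 − 2.7735·q_1 = (2.5385, -2.4615, 0.7692, 0.4615).
‖u_2‖ = 3.6480, so q_2 = (0.6959, -0.6748, 0.2109, 0.1265).
q_1·v_3 = (-0.5547)·1 + (-0.5547)·1 + (-0.2774)·4 + 0.5547·4 = 0.0000; q_2·v_3 = 0.6959·1 + (-0.6748)·1 + 0.2109·4 + 0.1265·4 = 1.3706.
u_3 = v_3 + 0.0000·q_1 − 1.3706·q_2 = (0.0462, 1.9249, 3.7110, 3.8266).
‖u_3‖ = 5.6676, so q_3 = (0.0082, 0.3396, 0.6548, 0.6752).

Q = [[-0.5547, 0.6959, 0.0082], [-0.5547, -0.6748, 0.3396], [-0.2774, 0.2109, 0.6548], [0.5547, 0.1265, 0.6752]], R = [[7.2111, 2.7735, 0.0000], [0.0000, 3.6480, 1.3706], [0.0000, 0.0000, 5.6676]]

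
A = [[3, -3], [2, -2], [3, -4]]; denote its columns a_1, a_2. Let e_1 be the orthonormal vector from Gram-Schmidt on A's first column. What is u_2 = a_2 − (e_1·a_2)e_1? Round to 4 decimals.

u_2 = (0.4091, 0.2727, -0.5909)

a_1 = (3, 2, 3); ‖a_1‖ = 4.6904, so e_1 = (0.6396, 0.4264, 0.6396).
e_1·a_2 = 0.6396·(-3) + 0.4264·(-2) + 0.6396·(-4) = -5.3300.
u_2 = a_2 + 5.3300·e_1 = (0.4091, 0.2727, -0.5909).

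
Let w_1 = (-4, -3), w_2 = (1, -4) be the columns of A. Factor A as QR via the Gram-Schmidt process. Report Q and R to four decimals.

Q = [[-0.8000, 0.6000], [-0.6000, -0.8000]], R = [[5.0000, 1.6000], [0.0000, 3.8000]]

q_1 = w_1/‖w_1‖ = (-4, -3)/5.0000 = (-0.8000, -0.6000).
r_{12} = q_1·w_2 = 1.6000.
u_2 = w_2 − 1.6000·q_1 = (2.2800, -3.0400).
‖u_2‖ = 3.8000, so q_2 = (0.6000, -0.8000).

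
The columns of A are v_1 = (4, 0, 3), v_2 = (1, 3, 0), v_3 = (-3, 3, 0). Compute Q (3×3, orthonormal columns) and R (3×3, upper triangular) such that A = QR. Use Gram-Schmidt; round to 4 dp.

v_1 = (4, 0, 3); ‖v_1‖ = 5.0000, so e_1 = (0.8000, 0.0000, 0.6000).
e_1·v_2 = 0.8000·1 + 0.0000·3 + 0.6000·0 = 0.8000.
u_2 = v_2 − 0.8000·e_1 = (0.3600, 3.0000, -0.4800).
‖u_2‖ = 3.0594, so e_2 = (0.1177, 0.9806, -0.1569).
e_1·v_3 = 0.8000·(-3) + 0.0000·3 + 0.6000·0 = -2.4000; e_2·v_3 = 0.1177·(-3) + 0.9806·3 + (-0.1569)·0 = 2.5887.
u_3 = v_3 + 2.4000·e_1 − 2.5887·e_2 = (-1.3846, 0.4615, 1.8462).
‖u_3‖ = 2.3534, so e_3 = (-0.5883, 0.1961, 0.7845).

Q = [[0.8000, 0.1177, -0.5883], [0.0000, 0.9806, 0.1961], [0.6000, -0.1569, 0.7845]], R = [[5.0000, 0.8000, -2.4000], [0.0000, 3.0594, 2.5887], [0.0000, 0.0000, 2.3534]]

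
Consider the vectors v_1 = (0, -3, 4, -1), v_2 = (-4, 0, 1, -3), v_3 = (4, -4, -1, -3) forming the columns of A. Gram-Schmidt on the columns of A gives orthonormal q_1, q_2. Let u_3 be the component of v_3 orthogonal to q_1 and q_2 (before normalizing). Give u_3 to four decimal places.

u_3 = (2.1818, -2.3636, -2.7273, -3.8182)

q_1 = v_1/‖v_1‖ = (0, -3, 4, -1)/5.0990 = (0.0000, -0.5883, 0.7845, -0.1961).
r_{12} = q_1·v_2 = 1.3728.
u_2 = v_2 − 1.3728·q_1 = (-4.0000, 0.8077, -0.0769, -2.7308).
‖u_2‖ = 4.9107, so q_2 = (-0.8145, 0.1645, -0.0157, -0.5561).
r_{13} = q_1·v_3 = 2.1573; r_{23} = q_2·v_3 = -2.2322.
u_3 = v_3 − 2.1573·q_1 + 2.2322·q_2 = (2.1818, -2.3636, -2.7273, -3.8182).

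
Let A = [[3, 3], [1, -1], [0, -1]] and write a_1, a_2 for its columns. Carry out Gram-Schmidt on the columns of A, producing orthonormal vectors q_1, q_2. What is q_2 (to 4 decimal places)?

a_1 = (3, 1, 0); ‖a_1‖ = 3.1623, so q_1 = (0.9487, 0.3162, 0.0000).
q_1·a_2 = 0.9487·3 + 0.3162·(-1) + 0.0000·(-1) = 2.5298.
u_2 = a_2 − 2.5298·q_1 = (0.6000, -1.8000, -1.0000).
‖u_2‖ = 2.1448, so q_2 = (0.2798, -0.8393, -0.4663).

q_2 = (0.2798, -0.8393, -0.4663)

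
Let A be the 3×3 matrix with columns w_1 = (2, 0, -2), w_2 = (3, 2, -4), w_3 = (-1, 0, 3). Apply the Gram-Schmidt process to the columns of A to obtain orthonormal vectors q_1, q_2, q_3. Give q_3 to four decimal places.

q_1 = w_1/‖w_1‖ = (2, 0, -2)/2.8284 = (0.7071, 0.0000, -0.7071).
r_{12} = q_1·w_2 = 4.9497.
u_2 = w_2 − 4.9497·q_1 = (-0.5000, 2.0000, -0.5000).
‖u_2‖ = 2.1213, so q_2 = (-0.2357, 0.9428, -0.2357).
r_{13} = q_1·w_3 = -2.8284; r_{23} = q_2·w_3 = -0.4714.
u_3 = w_3 + 2.8284·q_1 + 0.4714·q_2 = (0.8889, 0.4444, 0.8889).
‖u_3‖ = 1.3333, so q_3 = (0.6667, 0.3333, 0.6667).

q_3 = (0.6667, 0.3333, 0.6667)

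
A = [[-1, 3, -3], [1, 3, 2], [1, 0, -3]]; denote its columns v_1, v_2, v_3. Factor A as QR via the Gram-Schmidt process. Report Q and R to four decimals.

q_1 = v_1/‖v_1‖ = (-1, 1, 1)/1.7321 = (-0.5774, 0.5774, 0.5774).
r_{12} = q_1·v_2 = 0.0000.
u_2 = v_2 + 0.0000·q_1 = (3.0000, 3.0000, 0.0000).
‖u_2‖ = 4.2426, so q_2 = (0.7071, 0.7071, 0.0000).
r_{13} = q_1·v_3 = 1.1547; r_{23} = q_2·v_3 = -0.7071.
u_3 = v_3 − 1.1547·q_1 + 0.7071·q_2 = (-1.8333, 1.8333, -3.6667).
‖u_3‖ = 4.4907, so q_3 = (-0.4082, 0.4082, -0.8165).

Q = [[-0.5774, 0.7071, -0.4082], [0.5774, 0.7071, 0.4082], [0.5774, 0.0000, -0.8165]], R = [[1.7321, 0.0000, 1.1547], [0.0000, 4.2426, -0.7071], [0.0000, 0.0000, 4.4907]]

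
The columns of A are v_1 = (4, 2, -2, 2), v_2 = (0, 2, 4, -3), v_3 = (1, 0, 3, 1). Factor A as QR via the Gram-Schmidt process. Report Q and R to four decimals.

Q = [[0.7559, 0.2833, 0.1769], [0.3780, 0.5383, -0.3437], [-0.3780, 0.6516, 0.6572], [0.3780, -0.4533, 0.6471]], R = [[5.2915, -1.8898, 0.0000], [0.0000, 5.0427, 1.7848], [0.0000, 0.0000, 2.7955]]

e_1 = v_1/‖v_1‖ = (4, 2, -2, 2)/5.2915 = (0.7559, 0.3780, -0.3780, 0.3780).
r_{12} = e_1·v_2 = -1.8898.
u_2 = v_2 + 1.8898·e_1 = (1.4286, 2.7143, 3.2857, -2.2857).
‖u_2‖ = 5.0427, so e_2 = (0.2833, 0.5383, 0.6516, -0.4533).
r_{13} = e_1·v_3 = 0.0000; r_{23} = e_2·v_3 = 1.7848.
u_3 = v_3 + 0.0000·e_1 − 1.7848·e_2 = (0.4944, -0.9607, 1.8371, 1.8090).
‖u_3‖ = 2.7955, so e_3 = (0.1769, -0.3437, 0.6572, 0.6471).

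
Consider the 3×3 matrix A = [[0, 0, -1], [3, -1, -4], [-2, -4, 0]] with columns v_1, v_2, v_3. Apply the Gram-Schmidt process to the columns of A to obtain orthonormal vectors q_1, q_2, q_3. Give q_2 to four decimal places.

v_1 = (0, 3, -2); ‖v_1‖ = 3.6056, so q_1 = (0.0000, 0.8321, -0.5547).
q_1·v_2 = 0.0000·0 + 0.8321·(-1) + (-0.5547)·(-4) = 1.3868.
u_2 = v_2 − 1.3868·q_1 = (0.0000, -2.1538, -3.2308).
‖u_2‖ = 3.8829, so q_2 = (0.0000, -0.5547, -0.8321).

q_2 = (0.0000, -0.5547, -0.8321)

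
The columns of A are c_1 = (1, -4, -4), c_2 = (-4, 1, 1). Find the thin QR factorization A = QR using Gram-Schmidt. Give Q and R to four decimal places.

c_1 = (1, -4, -4); ‖c_1‖ = 5.7446, so e_1 = (0.1741, -0.6963, -0.6963).
e_1·c_2 = 0.1741·(-4) + (-0.6963)·1 + (-0.6963)·1 = -2.0889.
u_2 = c_2 + 2.0889·e_1 = (-3.6364, -0.4545, -0.4545).
‖u_2‖ = 3.6927, so e_2 = (-0.9847, -0.1231, -0.1231).

Q = [[0.1741, -0.9847], [-0.6963, -0.1231], [-0.6963, -0.1231]], R = [[5.7446, -2.0889], [0.0000, 3.6927]]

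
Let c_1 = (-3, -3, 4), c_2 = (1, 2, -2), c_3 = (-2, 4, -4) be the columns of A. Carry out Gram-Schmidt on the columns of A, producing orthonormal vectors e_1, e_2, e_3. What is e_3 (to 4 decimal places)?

e_3 = (-0.4851, -0.4851, -0.7276)

c_1 = (-3, -3, 4); ‖c_1‖ = 5.8310, so e_1 = (-0.5145, -0.5145, 0.6860).
e_1·c_2 = (-0.5145)·1 + (-0.5145)·2 + 0.6860·(-2) = -2.9155.
u_2 = c_2 + 2.9155·e_1 = (-0.5000, 0.5000, 0.0000).
‖u_2‖ = 0.7071, so e_2 = (-0.7071, 0.7071, 0.0000).
e_1·c_3 = (-0.5145)·(-2) + (-0.5145)·4 + 0.6860·(-4) = -3.7730; e_2·c_3 = (-0.7071)·(-2) + 0.7071·4 + (0.0000)·(-4) = 4.2426.
u_3 = c_3 + 3.7730·e_1 − 4.2426·e_2 = (-0.9412, -0.9412, -1.4118).
‖u_3‖ = 1.9403, so e_3 = (-0.4851, -0.4851, -0.7276).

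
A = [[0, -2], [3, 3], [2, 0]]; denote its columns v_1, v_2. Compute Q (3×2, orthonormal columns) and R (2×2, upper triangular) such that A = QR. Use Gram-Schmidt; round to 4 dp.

Q = [[0.0000, -0.7687], [0.8321, 0.3548], [0.5547, -0.5322]], R = [[3.6056, 2.4962], [0.0000, 2.6018]]

v_1 = (0, 3, 2); ‖v_1‖ = 3.6056, so q_1 = (0.0000, 0.8321, 0.5547).
q_1·v_2 = 0.0000·(-2) + 0.8321·3 + 0.5547·0 = 2.4962.
u_2 = v_2 − 2.4962·q_1 = (-2.0000, 0.9231, -1.3846).
‖u_2‖ = 2.6018, so q_2 = (-0.7687, 0.3548, -0.5322).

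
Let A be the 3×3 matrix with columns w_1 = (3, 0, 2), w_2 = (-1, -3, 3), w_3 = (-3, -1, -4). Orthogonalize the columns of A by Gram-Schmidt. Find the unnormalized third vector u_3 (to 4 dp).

u_3 = (0.7311, -1.3403, -1.0966)

w_1 = (3, 0, 2); ‖w_1‖ = 3.6056, so q_1 = (0.8321, 0.0000, 0.5547).
q_1·w_2 = 0.8321·(-1) + 0.0000·(-3) + 0.5547·3 = 0.8321.
u_2 = w_2 − 0.8321·q_1 = (-1.6923, -3.0000, 2.5385).
‖u_2‖ = 4.2787, so q_2 = (-0.3955, -0.7011, 0.5933).
q_1·w_3 = 0.8321·(-3) + 0.0000·(-1) + 0.5547·(-4) = -4.7150; q_2·w_3 = (-0.3955)·(-3) + (-0.7011)·(-1) + 0.5933·(-4) = -0.4854.
u_3 = w_3 + 4.7150·q_1 + 0.4854·q_2 = (0.7311, -1.3403, -1.0966).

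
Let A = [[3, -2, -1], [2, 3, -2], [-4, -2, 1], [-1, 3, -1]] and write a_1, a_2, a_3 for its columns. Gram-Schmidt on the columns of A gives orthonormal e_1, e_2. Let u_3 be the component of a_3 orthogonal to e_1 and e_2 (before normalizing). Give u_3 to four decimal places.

a_1 = (3, 2, -4, -1); ‖a_1‖ = 5.4772, so e_1 = (0.5477, 0.3651, -0.7303, -0.1826).
e_1·a_2 = 0.5477·(-2) + 0.3651·3 + (-0.7303)·(-2) + (-0.1826)·3 = 0.9129.
u_2 = a_2 − 0.9129·e_1 = (-2.5000, 2.6667, -1.3333, 3.1667).
‖u_2‖ = 5.0166, so e_2 = (-0.4983, 0.5316, -0.2658, 0.6312).
e_1·a_3 = 0.5477·(-1) + 0.3651·(-2) + (-0.7303)·1 + (-0.1826)·(-1) = -1.8257; e_2·a_3 = (-0.4983)·(-1) + 0.5316·(-2) + (-0.2658)·1 + 0.6312·(-1) = -1.4618.
u_3 = a_3 + 1.8257·e_1 + 1.4618·e_2 = (-0.7285, -0.5563, -0.7219, -0.4106).

u_3 = (-0.7285, -0.5563, -0.7219, -0.4106)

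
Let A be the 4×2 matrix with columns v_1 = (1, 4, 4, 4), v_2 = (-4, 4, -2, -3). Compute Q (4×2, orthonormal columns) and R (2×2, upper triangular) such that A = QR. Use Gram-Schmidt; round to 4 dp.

v_1 = (1, 4, 4, 4); ‖v_1‖ = 7.0000, so q_1 = (0.1429, 0.5714, 0.5714, 0.5714).
q_1·v_2 = 0.1429·(-4) + 0.5714·4 + 0.5714·(-2) + 0.5714·(-3) = -1.1429.
u_2 = v_2 + 1.1429·q_1 = (-3.8367, 4.6531, -1.3469, -2.3469).
‖u_2‖ = 6.6101, so q_2 = (-0.5804, 0.7039, -0.2038, -0.3551).

Q = [[0.1429, -0.5804], [0.5714, 0.7039], [0.5714, -0.2038], [0.5714, -0.3551]], R = [[7.0000, -1.1429], [0.0000, 6.6101]]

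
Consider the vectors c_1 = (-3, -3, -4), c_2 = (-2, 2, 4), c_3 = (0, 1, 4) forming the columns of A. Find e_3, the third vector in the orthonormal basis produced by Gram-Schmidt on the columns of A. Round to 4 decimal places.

e_3 = (0.1690, -0.8452, 0.5071)

c_1 = (-3, -3, -4); ‖c_1‖ = 5.8310, so e_1 = (-0.5145, -0.5145, -0.6860).
e_1·c_2 = (-0.5145)·(-2) + (-0.5145)·2 + (-0.6860)·4 = -2.7440.
u_2 = c_2 + 2.7440·e_1 = (-3.4118, 0.5882, 2.1176).
‖u_2‖ = 4.0584, so e_2 = (-0.8407, 0.1449, 0.5218).
e_1·c_3 = (-0.5145)·0 + (-0.5145)·1 + (-0.6860)·4 = -3.2585; e_2·c_3 = (-0.8407)·0 + 0.1449·1 + 0.5218·4 = 2.2321.
u_3 = c_3 + 3.2585·e_1 − 2.2321·e_2 = (0.2000, -1.0000, 0.6000).
‖u_3‖ = 1.1832, so e_3 = (0.1690, -0.8452, 0.5071).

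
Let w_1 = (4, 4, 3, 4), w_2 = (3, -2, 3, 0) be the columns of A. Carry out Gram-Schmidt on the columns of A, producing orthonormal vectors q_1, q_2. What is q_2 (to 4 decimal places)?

q_1 = w_1/‖w_1‖ = (4, 4, 3, 4)/7.5498 = (0.5298, 0.5298, 0.3974, 0.5298).
r_{12} = q_1·w_2 = 1.7219.
u_2 = w_2 − 1.7219·q_1 = (2.0877, -2.9123, 2.3158, -0.9123).
‖u_2‖ = 4.3629, so q_2 = (0.4785, -0.6675, 0.5308, -0.2091).

q_2 = (0.4785, -0.6675, 0.5308, -0.2091)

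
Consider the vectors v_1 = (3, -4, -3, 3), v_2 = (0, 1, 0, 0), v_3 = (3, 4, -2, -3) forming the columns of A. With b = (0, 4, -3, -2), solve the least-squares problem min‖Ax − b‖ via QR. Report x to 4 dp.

q_1 = v_1/‖v_1‖ = (3, -4, -3, 3)/6.5574 = (0.4575, -0.6100, -0.4575, 0.4575).
r_{12} = q_1·v_2 = -0.6100.
u_2 = v_2 + 0.6100·q_1 = (0.2791, 0.6279, -0.2791, 0.2791).
‖u_2‖ = 0.7924, so q_2 = (0.3522, 0.7924, -0.3522, 0.3522).
r_{13} = q_1·v_3 = -1.5250; r_{23} = q_2·v_3 = 3.8740.
u_3 = v_3 + 1.5250·q_1 − 3.8740·q_2 = (2.3333, 0.0000, -1.3333, -3.6667).
‖u_3‖ = 4.5461, so q_3 = (0.5133, 0.0000, -0.2933, -0.8066).
Qᵀb = (-1.9825, 3.5218, 2.4930).
Back-substitute: x_3 = 2.4930/4.5461 = 0.5484.
x_2 = (3.5218 − 3.8740·0.5484)/0.7924 = 1.7634.
x_1 = (-1.9825 + 0.6100·1.7634 + 1.5250·0.5484)/6.5574 = -0.0108.

x = (-0.0108, 1.7634, 0.5484)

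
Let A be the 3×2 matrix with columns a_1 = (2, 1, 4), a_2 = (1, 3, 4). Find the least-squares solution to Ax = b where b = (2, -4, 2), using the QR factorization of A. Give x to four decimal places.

a_1 = (2, 1, 4); ‖a_1‖ = 4.5826, so q_1 = (0.4364, 0.2182, 0.8729).
q_1·a_2 = 0.4364·1 + 0.2182·3 + 0.8729·4 = 4.5826.
u_2 = a_2 − 4.5826·q_1 = (-1.0000, 2.0000, 0.0000).
‖u_2‖ = 2.2361, so q_2 = (-0.4472, 0.8944, 0.0000).
Qᵀb = (1.7457, -4.4721).
Back-substitute: x_2 = -4.4721/2.2361 = -2.0000.
x_1 = (1.7457 − 4.5826·(-2.0000))/4.5826 = 2.3810.

x = (2.3810, -2.0000)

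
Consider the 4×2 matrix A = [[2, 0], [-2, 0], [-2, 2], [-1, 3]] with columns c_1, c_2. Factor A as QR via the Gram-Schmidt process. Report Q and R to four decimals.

e_1 = c_1/‖c_1‖ = (2, -2, -2, -1)/3.6056 = (0.5547, -0.5547, -0.5547, -0.2774).
r_{12} = e_1·c_2 = -1.9415.
u_2 = c_2 + 1.9415·e_1 = (1.0769, -1.0769, 0.9231, 2.4615).
‖u_2‖ = 3.0382, so e_2 = (0.3545, -0.3545, 0.3038, 0.8102).

Q = [[0.5547, 0.3545], [-0.5547, -0.3545], [-0.5547, 0.3038], [-0.2774, 0.8102]], R = [[3.6056, -1.9415], [0.0000, 3.0382]]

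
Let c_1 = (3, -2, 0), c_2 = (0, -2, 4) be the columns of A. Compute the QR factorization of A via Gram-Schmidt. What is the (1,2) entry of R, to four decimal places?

e_1 = c_1/‖c_1‖ = (3, -2, 0)/3.6056 = (0.8321, -0.5547, 0.0000).
r_{12} = e_1·c_2 = 1.1094.

r_{12} = 1.1094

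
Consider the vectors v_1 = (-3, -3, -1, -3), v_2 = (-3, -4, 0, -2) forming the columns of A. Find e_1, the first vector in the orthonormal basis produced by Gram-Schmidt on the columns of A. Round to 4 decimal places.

v_1 = (-3, -3, -1, -3); ‖v_1‖ = 5.2915, so e_1 = (-0.5669, -0.5669, -0.1890, -0.5669).

e_1 = (-0.5669, -0.5669, -0.1890, -0.5669)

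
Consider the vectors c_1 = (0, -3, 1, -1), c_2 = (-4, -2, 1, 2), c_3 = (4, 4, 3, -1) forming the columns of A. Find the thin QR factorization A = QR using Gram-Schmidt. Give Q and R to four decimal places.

c_1 = (0, -3, 1, -1); ‖c_1‖ = 3.3166, so e_1 = (0.0000, -0.9045, 0.3015, -0.3015).
e_1·c_2 = 0.0000·(-4) + (-0.9045)·(-2) + 0.3015·1 + (-0.3015)·2 = 1.5076.
u_2 = c_2 − 1.5076·e_1 = (-4.0000, -0.6364, 0.5455, 2.4545).
‖u_2‖ = 4.7673, so e_2 = (-0.8390, -0.1335, 0.1144, 0.5149).
e_1·c_3 = 0.0000·4 + (-0.9045)·4 + 0.3015·3 + (-0.3015)·(-1) = -2.4121; e_2·c_3 = (-0.8390)·4 + (-0.1335)·4 + 0.1144·3 + 0.5149·(-1) = -4.0618.
u_3 = c_3 + 2.4121·e_1 + 4.0618·e_2 = (0.5920, 1.2760, 4.1920, 0.3640).
‖u_3‖ = 4.4367, so e_3 = (0.1334, 0.2876, 0.9449, 0.0820).

Q = [[0.0000, -0.8390, 0.1334], [-0.9045, -0.1335, 0.2876], [0.3015, 0.1144, 0.9449], [-0.3015, 0.5149, 0.0820]], R = [[3.3166, 1.5076, -2.4121], [0.0000, 4.7673, -4.0618], [0.0000, 0.0000, 4.4367]]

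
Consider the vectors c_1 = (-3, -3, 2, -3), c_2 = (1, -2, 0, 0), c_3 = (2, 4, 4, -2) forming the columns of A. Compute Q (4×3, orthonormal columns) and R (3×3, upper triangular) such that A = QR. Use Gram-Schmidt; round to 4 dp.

c_1 = (-3, -3, 2, -3); ‖c_1‖ = 5.5678, so q_1 = (-0.5388, -0.5388, 0.3592, -0.5388).
q_1·c_2 = (-0.5388)·1 + (-0.5388)·(-2) + 0.3592·0 + (-0.5388)·0 = 0.5388.
u_2 = c_2 − 0.5388·q_1 = (1.2903, -1.7097, -0.1935, 0.2903).
‖u_2‖ = 2.1702, so q_2 = (0.5946, -0.7878, -0.0892, 0.1338).
q_1·c_3 = (-0.5388)·2 + (-0.5388)·4 + 0.3592·4 + (-0.5388)·(-2) = -0.7184; q_2·c_3 = 0.5946·2 + (-0.7878)·4 + (-0.0892)·4 + 0.1338·(-2) = -2.5864.
u_3 = c_3 + 0.7184·q_1 + 2.5864·q_2 = (3.1507, 1.5753, 4.0274, -2.0411).
‖u_3‖ = 5.7267, so q_3 = (0.5502, 0.2751, 0.7033, -0.3564).

Q = [[-0.5388, 0.5946, 0.5502], [-0.5388, -0.7878, 0.2751], [0.3592, -0.0892, 0.7033], [-0.5388, 0.1338, -0.3564]], R = [[5.5678, 0.5388, -0.7184], [0.0000, 2.1702, -2.5864], [0.0000, 0.0000, 5.7267]]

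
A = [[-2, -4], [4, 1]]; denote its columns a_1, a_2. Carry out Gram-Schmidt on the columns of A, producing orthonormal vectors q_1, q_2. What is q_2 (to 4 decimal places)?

a_1 = (-2, 4); ‖a_1‖ = 4.4721, so q_1 = (-0.4472, 0.8944).
q_1·a_2 = (-0.4472)·(-4) + 0.8944·1 = 2.6833.
u_2 = a_2 − 2.6833·q_1 = (-2.8000, -1.4000).
‖u_2‖ = 3.1305, so q_2 = (-0.8944, -0.4472).

q_2 = (-0.8944, -0.4472)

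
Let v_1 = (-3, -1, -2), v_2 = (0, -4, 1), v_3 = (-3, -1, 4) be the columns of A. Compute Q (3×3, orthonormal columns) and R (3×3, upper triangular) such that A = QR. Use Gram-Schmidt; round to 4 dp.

v_1 = (-3, -1, -2); ‖v_1‖ = 3.7417, so e_1 = (-0.8018, -0.2673, -0.5345).
e_1·v_2 = (-0.8018)·0 + (-0.2673)·(-4) + (-0.5345)·1 = 0.5345.
u_2 = v_2 − 0.5345·e_1 = (0.4286, -3.8571, 1.2857).
‖u_2‖ = 4.0883, so e_2 = (0.1048, -0.9435, 0.3145).
e_1·v_3 = (-0.8018)·(-3) + (-0.2673)·(-1) + (-0.5345)·4 = 0.5345; e_2·v_3 = 0.1048·(-3) + (-0.9435)·(-1) + 0.3145·4 = 1.8869.
u_3 = v_3 − 0.5345·e_1 − 1.8869·e_2 = (-2.7692, 0.9231, 3.6923).
‖u_3‖ = 4.7068, so e_3 = (-0.5883, 0.1961, 0.7845).

Q = [[-0.8018, 0.1048, -0.5883], [-0.2673, -0.9435, 0.1961], [-0.5345, 0.3145, 0.7845]], R = [[3.7417, 0.5345, 0.5345], [0.0000, 4.0883, 1.8869], [0.0000, 0.0000, 4.7068]]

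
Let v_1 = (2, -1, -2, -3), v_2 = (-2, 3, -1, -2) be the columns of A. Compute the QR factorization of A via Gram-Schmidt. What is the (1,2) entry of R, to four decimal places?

r_{12} = 0.2357

v_1 = (2, -1, -2, -3); ‖v_1‖ = 4.2426, so q_1 = (0.4714, -0.2357, -0.4714, -0.7071).
r_{12} = q_1·v_2 = 0.2357.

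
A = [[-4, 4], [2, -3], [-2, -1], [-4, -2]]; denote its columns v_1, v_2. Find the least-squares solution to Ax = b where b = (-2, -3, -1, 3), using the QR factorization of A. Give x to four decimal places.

x = (-0.2727, -0.2424)

v_1 = (-4, 2, -2, -4); ‖v_1‖ = 6.3246, so e_1 = (-0.6325, 0.3162, -0.3162, -0.6325).
e_1·v_2 = (-0.6325)·4 + 0.3162·(-3) + (-0.3162)·(-1) + (-0.6325)·(-2) = -1.8974.
u_2 = v_2 + 1.8974·e_1 = (2.8000, -2.4000, -1.6000, -3.2000).
‖u_2‖ = 5.1381, so e_2 = (0.5449, -0.4671, -0.3114, -0.6228).
Qᵀb = (-1.2649, -1.2456).
Back-substitute: x_2 = -1.2456/5.1381 = -0.2424.
x_1 = (-1.2649 + 1.8974·(-0.2424))/6.3246 = -0.2727.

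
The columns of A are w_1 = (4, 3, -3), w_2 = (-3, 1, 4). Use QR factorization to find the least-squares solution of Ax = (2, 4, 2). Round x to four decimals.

x = (1.1061, 1.1242)

e_1 = w_1/‖w_1‖ = (4, 3, -3)/5.8310 = (0.6860, 0.5145, -0.5145).
r_{12} = e_1·w_2 = -3.6015.
u_2 = w_2 + 3.6015·e_1 = (-0.5294, 2.8529, 2.1471).
‖u_2‖ = 3.6096, so e_2 = (-0.1467, 0.7904, 0.5948).
Qᵀb = (2.4010, 4.0578).
Back-substitute: x_2 = 4.0578/3.6096 = 1.1242.
x_1 = (2.4010 + 3.6015·1.1242)/5.8310 = 1.1061.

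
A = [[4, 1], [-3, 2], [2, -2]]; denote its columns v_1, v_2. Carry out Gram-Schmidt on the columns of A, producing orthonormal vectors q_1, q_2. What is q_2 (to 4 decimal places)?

q_2 = (0.6561, 0.4952, -0.5695)

v_1 = (4, -3, 2); ‖v_1‖ = 5.3852, so q_1 = (0.7428, -0.5571, 0.3714).
q_1·v_2 = 0.7428·1 + (-0.5571)·2 + 0.3714·(-2) = -1.1142.
u_2 = v_2 + 1.1142·q_1 = (1.8276, 1.3793, -1.5862).
‖u_2‖ = 2.7854, so q_2 = (0.6561, 0.4952, -0.5695).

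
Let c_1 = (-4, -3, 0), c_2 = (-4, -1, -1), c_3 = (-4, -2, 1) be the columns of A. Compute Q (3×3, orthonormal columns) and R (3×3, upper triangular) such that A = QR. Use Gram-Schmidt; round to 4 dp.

c_1 = (-4, -3, 0); ‖c_1‖ = 5.0000, so e_1 = (-0.8000, -0.6000, 0.0000).
e_1·c_2 = (-0.8000)·(-4) + (-0.6000)·(-1) + 0.0000·(-1) = 3.8000.
u_2 = c_2 − 3.8000·e_1 = (-0.9600, 1.2800, -1.0000).
‖u_2‖ = 1.8868, so e_2 = (-0.5088, 0.6784, -0.5300).
e_1·c_3 = (-0.8000)·(-4) + (-0.6000)·(-2) + 0.0000·1 = 4.4000; e_2·c_3 = (-0.5088)·(-4) + 0.6784·(-2) + (-0.5300)·1 = 0.1484.
u_3 = c_3 − 4.4000·e_1 − 0.1484·e_2 = (-0.4045, 0.5393, 1.0787).
‖u_3‖ = 1.2720, so e_3 = (-0.3180, 0.4240, 0.8480).

Q = [[-0.8000, -0.5088, -0.3180], [-0.6000, 0.6784, 0.4240], [0.0000, -0.5300, 0.8480]], R = [[5.0000, 3.8000, 4.4000], [0.0000, 1.8868, 0.1484], [0.0000, 0.0000, 1.2720]]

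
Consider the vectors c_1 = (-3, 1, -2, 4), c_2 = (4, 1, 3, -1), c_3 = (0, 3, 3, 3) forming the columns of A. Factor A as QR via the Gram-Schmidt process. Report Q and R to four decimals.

Q = [[-0.5477, 0.5418, -0.6376], [0.1826, 0.4847, 0.2550], [-0.3651, 0.4562, 0.7013], [0.7303, 0.5132, -0.1913]], R = [[5.4772, -3.8341, 1.6432], [0.0000, 3.5071, 4.3625], [0.0000, 0.0000, 2.2953]]

c_1 = (-3, 1, -2, 4); ‖c_1‖ = 5.4772, so q_1 = (-0.5477, 0.1826, -0.3651, 0.7303).
q_1·c_2 = (-0.5477)·4 + 0.1826·1 + (-0.3651)·3 + 0.7303·(-1) = -3.8341.
u_2 = c_2 + 3.8341·q_1 = (1.9000, 1.7000, 1.6000, 1.8000).
‖u_2‖ = 3.5071, so q_2 = (0.5418, 0.4847, 0.4562, 0.5132).
q_1·c_3 = (-0.5477)·0 + 0.1826·3 + (-0.3651)·3 + 0.7303·3 = 1.6432; q_2·c_3 = 0.5418·0 + 0.4847·3 + 0.4562·3 + 0.5132·3 = 4.3625.
u_3 = c_3 − 1.6432·q_1 − 4.3625·q_2 = (-1.4634, 0.5854, 1.6098, -0.4390).
‖u_3‖ = 2.2953, so q_3 = (-0.6376, 0.2550, 0.7013, -0.1913).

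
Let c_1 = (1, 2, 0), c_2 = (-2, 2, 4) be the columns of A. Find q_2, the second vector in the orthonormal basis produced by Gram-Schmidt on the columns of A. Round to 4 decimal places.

q_2 = (-0.4983, 0.2491, 0.8305)

q_1 = c_1/‖c_1‖ = (1, 2, 0)/2.2361 = (0.4472, 0.8944, 0.0000).
r_{12} = q_1·c_2 = 0.8944.
u_2 = c_2 − 0.8944·q_1 = (-2.4000, 1.2000, 4.0000).
‖u_2‖ = 4.8166, so q_2 = (-0.4983, 0.2491, 0.8305).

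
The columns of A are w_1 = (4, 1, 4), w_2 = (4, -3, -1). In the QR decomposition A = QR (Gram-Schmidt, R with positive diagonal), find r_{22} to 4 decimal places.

w_1 = (4, 1, 4); ‖w_1‖ = 5.7446, so q_1 = (0.6963, 0.1741, 0.6963).
q_1·w_2 = 0.6963·4 + 0.1741·(-3) + 0.6963·(-1) = 1.5667.
u_2 = w_2 − 1.5667·q_1 = (2.9091, -3.2727, -2.0909).
r_{22} = ‖u_2‖ = 4.8524.

r_{22} = 4.8524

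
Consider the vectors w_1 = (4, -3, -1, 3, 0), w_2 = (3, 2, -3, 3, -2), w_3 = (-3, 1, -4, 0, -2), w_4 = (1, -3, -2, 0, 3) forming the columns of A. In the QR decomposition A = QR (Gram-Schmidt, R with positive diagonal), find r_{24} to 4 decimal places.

r_{24} = -2.1117

q_1 = w_1/‖w_1‖ = (4, -3, -1, 3, 0)/5.9161 = (0.6761, -0.5071, -0.1690, 0.5071, 0.0000).
r_{12} = q_1·w_2 = 3.0426.
u_2 = w_2 − 3.0426·q_1 = (0.9429, 3.5429, -2.4857, 1.4571, -2.0000).
‖u_2‖ = 5.0737, so q_2 = (0.1858, 0.6983, -0.4899, 0.2872, -0.3942).
r_{24} = q_2·w_4 = -2.1117.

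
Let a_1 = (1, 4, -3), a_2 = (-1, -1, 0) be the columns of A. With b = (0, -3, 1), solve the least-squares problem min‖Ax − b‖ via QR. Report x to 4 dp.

a_1 = (1, 4, -3); ‖a_1‖ = 5.0990, so e_1 = (0.1961, 0.7845, -0.5883).
e_1·a_2 = 0.1961·(-1) + 0.7845·(-1) + (-0.5883)·0 = -0.9806.
u_2 = a_2 + 0.9806·e_1 = (-0.8077, -0.2308, -0.5769).
‖u_2‖ = 1.0190, so e_2 = (-0.7926, -0.2265, -0.5661).
Qᵀb = (-2.9417, 0.1132).
Back-substitute: x_2 = 0.1132/1.0190 = 0.1111.
x_1 = (-2.9417 + 0.9806·0.1111)/5.0990 = -0.5556.

x = (-0.5556, 0.1111)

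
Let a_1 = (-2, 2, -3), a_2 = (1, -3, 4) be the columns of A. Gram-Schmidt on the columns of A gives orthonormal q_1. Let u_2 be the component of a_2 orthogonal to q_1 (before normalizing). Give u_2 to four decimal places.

a_1 = (-2, 2, -3); ‖a_1‖ = 4.1231, so q_1 = (-0.4851, 0.4851, -0.7276).
q_1·a_2 = (-0.4851)·1 + 0.4851·(-3) + (-0.7276)·4 = -4.8507.
u_2 = a_2 + 4.8507·q_1 = (-1.3529, -0.6471, 0.4706).

u_2 = (-1.3529, -0.6471, 0.4706)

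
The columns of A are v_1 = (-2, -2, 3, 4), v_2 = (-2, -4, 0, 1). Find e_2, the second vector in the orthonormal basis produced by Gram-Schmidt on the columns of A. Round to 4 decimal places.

e_2 = (-0.2831, -0.8327, -0.3997, -0.2581)

v_1 = (-2, -2, 3, 4); ‖v_1‖ = 5.7446, so e_1 = (-0.3482, -0.3482, 0.5222, 0.6963).
e_1·v_2 = (-0.3482)·(-2) + (-0.3482)·(-4) + 0.5222·0 + 0.6963·1 = 2.7852.
u_2 = v_2 − 2.7852·e_1 = (-1.0303, -3.0303, -1.4545, -0.9394).
‖u_2‖ = 3.6390, so e_2 = (-0.2831, -0.8327, -0.3997, -0.2581).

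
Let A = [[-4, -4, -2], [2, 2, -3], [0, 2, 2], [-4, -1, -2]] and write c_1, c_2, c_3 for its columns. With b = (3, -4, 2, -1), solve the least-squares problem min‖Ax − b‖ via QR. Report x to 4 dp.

e_1 = c_1/‖c_1‖ = (-4, 2, 0, -4)/6.0000 = (-0.6667, 0.3333, 0.0000, -0.6667).
r_{12} = e_1·c_2 = 4.0000.
u_2 = c_2 − 4.0000·e_1 = (-1.3333, 0.6667, 2.0000, 1.6667).
‖u_2‖ = 3.0000, so e_2 = (-0.4444, 0.2222, 0.6667, 0.5556).
r_{13} = e_1·c_3 = 1.6667; r_{23} = e_2·c_3 = 0.4444.
u_3 = c_3 − 1.6667·e_1 − 0.4444·e_2 = (-0.6914, -3.6543, 1.7037, -1.1358).
‖u_3‖ = 4.2455, so e_3 = (-0.1628, -0.8607, 0.4013, -0.2675).
Qᵀb = (-2.6667, -1.4444, 4.0245).
Back-substitute: x_3 = 4.0245/4.2455 = 0.9479.
x_2 = (-1.4444 − 0.4444·0.9479)/3.0000 = -0.6219.
x_1 = (-2.6667 − 4.0000·(-0.6219) − 1.6667·0.9479)/6.0000 = -0.2932.

x = (-0.2932, -0.6219, 0.9479)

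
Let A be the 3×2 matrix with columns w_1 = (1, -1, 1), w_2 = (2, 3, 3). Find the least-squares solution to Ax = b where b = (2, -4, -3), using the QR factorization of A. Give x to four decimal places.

x = (1.6129, -0.9194)

e_1 = w_1/‖w_1‖ = (1, -1, 1)/1.7321 = (0.5774, -0.5774, 0.5774).
r_{12} = e_1·w_2 = 1.1547.
u_2 = w_2 − 1.1547·e_1 = (1.3333, 3.6667, 2.3333).
‖u_2‖ = 4.5461, so e_2 = (0.2933, 0.8066, 0.5133).
Qᵀb = (1.7321, -4.1794).
Back-substitute: x_2 = -4.1794/4.5461 = -0.9194.
x_1 = (1.7321 − 1.1547·(-0.9194))/1.7321 = 1.6129.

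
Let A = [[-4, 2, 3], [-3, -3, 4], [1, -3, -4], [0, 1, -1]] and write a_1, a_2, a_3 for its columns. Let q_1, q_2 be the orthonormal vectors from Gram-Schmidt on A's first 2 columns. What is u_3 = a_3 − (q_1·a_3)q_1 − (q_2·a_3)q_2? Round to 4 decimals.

u_3 = (-1.5185, 1.1717, -2.5589, -1.1246)

a_1 = (-4, -3, 1, 0); ‖a_1‖ = 5.0990, so q_1 = (-0.7845, -0.5883, 0.1961, 0.0000).
q_1·a_2 = (-0.7845)·2 + (-0.5883)·(-3) + 0.1961·(-3) + 0.0000·1 = -0.3922.
u_2 = a_2 + 0.3922·q_1 = (1.6923, -3.2308, -2.9231, 1.0000).
‖u_2‖ = 4.7798, so q_2 = (0.3541, -0.6759, -0.6116, 0.2092).
q_1·a_3 = (-0.7845)·3 + (-0.5883)·4 + 0.1961·(-4) + 0.0000·(-1) = -5.4913; q_2·a_3 = 0.3541·3 + (-0.6759)·4 + (-0.6116)·(-4) + 0.2092·(-1) = 0.5955.
u_3 = a_3 + 5.4913·q_1 − 0.5955·q_2 = (-1.5185, 1.1717, -2.5589, -1.1246).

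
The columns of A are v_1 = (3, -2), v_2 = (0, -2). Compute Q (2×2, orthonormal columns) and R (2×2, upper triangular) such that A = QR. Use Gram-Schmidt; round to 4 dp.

Q = [[0.8321, -0.5547], [-0.5547, -0.8321]], R = [[3.6056, 1.1094], [0.0000, 1.6641]]

q_1 = v_1/‖v_1‖ = (3, -2)/3.6056 = (0.8321, -0.5547).
r_{12} = q_1·v_2 = 1.1094.
u_2 = v_2 − 1.1094·q_1 = (-0.9231, -1.3846).
‖u_2‖ = 1.6641, so q_2 = (-0.5547, -0.8321).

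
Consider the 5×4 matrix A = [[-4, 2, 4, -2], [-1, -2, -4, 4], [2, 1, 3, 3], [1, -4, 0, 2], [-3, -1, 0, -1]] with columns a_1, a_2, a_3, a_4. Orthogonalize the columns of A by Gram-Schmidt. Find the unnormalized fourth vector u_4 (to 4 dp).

q_1 = a_1/‖a_1‖ = (-4, -1, 2, 1, -3)/5.5678 = (-0.7184, -0.1796, 0.3592, 0.1796, -0.5388).
r_{12} = q_1·a_2 = -0.8980.
u_2 = a_2 + 0.8980·q_1 = (1.3548, -2.1613, 1.3226, -3.8387, -1.4839).
‖u_2‖ = 5.0193, so q_2 = (0.2699, -0.4306, 0.2635, -0.7648, -0.2956).
r_{13} = q_1·a_3 = -1.0776; r_{23} = q_2·a_3 = 3.5926.
u_3 = a_3 + 1.0776·q_1 − 3.5926·q_2 = (2.2561, -2.6466, 2.4405, 2.9411, 0.4814).
‖u_3‖ = 5.1896, so q_3 = (0.4347, -0.5100, 0.4703, 0.5667, 0.0928).
r_{14} = q_1·a_4 = 2.6941; r_{24} = q_2·a_4 = -2.7057; r_{34} = q_3·a_4 = -0.4579.
u_4 = a_4 − 2.6941·q_1 + 2.7057·q_2 + 0.4579·q_3 = (0.8649, 3.0853, 2.9605, -0.2936, -0.3058).

u_4 = (0.8649, 3.0853, 2.9605, -0.2936, -0.3058)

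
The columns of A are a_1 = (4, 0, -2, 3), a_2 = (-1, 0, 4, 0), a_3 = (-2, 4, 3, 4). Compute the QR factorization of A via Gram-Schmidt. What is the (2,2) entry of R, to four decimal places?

e_1 = a_1/‖a_1‖ = (4, 0, -2, 3)/5.3852 = (0.7428, 0.0000, -0.3714, 0.5571).
r_{12} = e_1·a_2 = -2.2283.
u_2 = a_2 + 2.2283·e_1 = (0.6552, 0.0000, 3.1724, 1.2414).
r_{22} = ‖u_2‖ = 3.4691.

r_{22} = 3.4691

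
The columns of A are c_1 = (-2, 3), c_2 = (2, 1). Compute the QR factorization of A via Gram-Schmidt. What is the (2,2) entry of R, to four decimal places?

c_1 = (-2, 3); ‖c_1‖ = 3.6056, so q_1 = (-0.5547, 0.8321).
q_1·c_2 = (-0.5547)·2 + 0.8321·1 = -0.2774.
u_2 = c_2 + 0.2774·q_1 = (1.8462, 1.2308).
r_{22} = ‖u_2‖ = 2.2188.

r_{22} = 2.2188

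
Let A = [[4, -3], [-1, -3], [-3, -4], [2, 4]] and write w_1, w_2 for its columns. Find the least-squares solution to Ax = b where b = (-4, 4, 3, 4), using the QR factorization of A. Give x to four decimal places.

x = (-0.7933, 0.2545)

w_1 = (4, -1, -3, 2); ‖w_1‖ = 5.4772, so e_1 = (0.7303, -0.1826, -0.5477, 0.3651).
e_1·w_2 = 0.7303·(-3) + (-0.1826)·(-3) + (-0.5477)·(-4) + 0.3651·4 = 2.0083.
u_2 = w_2 − 2.0083·e_1 = (-4.4667, -2.6333, -2.9000, 3.2667).
‖u_2‖ = 6.7799, so e_2 = (-0.6588, -0.3884, -0.4277, 0.4818).
Qᵀb = (-3.8341, 1.7257).
Back-substitute: x_2 = 1.7257/6.7799 = 0.2545.
x_1 = (-3.8341 − 2.0083·0.2545)/5.4772 = -0.7933.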